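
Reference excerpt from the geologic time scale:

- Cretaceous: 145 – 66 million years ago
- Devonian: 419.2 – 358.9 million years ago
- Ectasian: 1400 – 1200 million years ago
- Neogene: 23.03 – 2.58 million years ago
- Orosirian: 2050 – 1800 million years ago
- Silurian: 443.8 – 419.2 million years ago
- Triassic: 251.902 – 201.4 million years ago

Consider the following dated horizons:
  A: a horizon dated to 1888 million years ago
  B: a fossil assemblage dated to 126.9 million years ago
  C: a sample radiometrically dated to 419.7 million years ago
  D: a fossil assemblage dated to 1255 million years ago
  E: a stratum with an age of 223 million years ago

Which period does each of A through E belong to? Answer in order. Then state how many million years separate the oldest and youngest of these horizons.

A — Orosirian; B — Cretaceous; C — Silurian; D — Ectasian; E — Triassic; span 1761.1 million years

A: 1888 Ma lies in 2050–1800 Ma, so Orosirian.
B: 126.9 Ma lies in 145–66 Ma, so Cretaceous.
C: 419.7 Ma lies in 443.8–419.2 Ma, so Silurian.
D: 1255 Ma lies in 1400–1200 Ma, so Ectasian.
E: 223 Ma lies in 251.902–201.4 Ma, so Triassic.
Oldest = 1888 Ma, youngest = 126.9 Ma → span 1761.1 Myr.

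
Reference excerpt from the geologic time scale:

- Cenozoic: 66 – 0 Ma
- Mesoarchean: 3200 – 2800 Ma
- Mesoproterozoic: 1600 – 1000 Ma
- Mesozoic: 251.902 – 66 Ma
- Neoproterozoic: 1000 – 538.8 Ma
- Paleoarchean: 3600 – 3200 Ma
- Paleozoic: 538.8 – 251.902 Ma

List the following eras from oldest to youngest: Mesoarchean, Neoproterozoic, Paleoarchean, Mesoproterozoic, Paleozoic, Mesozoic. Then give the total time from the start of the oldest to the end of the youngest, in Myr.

From the excerpt: Mesoarchean 3200–2800; Neoproterozoic 1000–538.8; Paleoarchean 3600–3200; Mesoproterozoic 1600–1000; Paleozoic 538.8–251.902; Mesozoic 251.902–66 (Ma).
Larger Ma is earlier, so the oldest is Paleoarchean and the youngest is Mesozoic; oldest to youngest: Paleoarchean, Mesoarchean, Mesoproterozoic, Neoproterozoic, Paleozoic, Mesozoic.
Oldest start 3600 minus youngest end 66 gives 3534 Myr overall.

Paleoarchean → Mesoarchean → Mesoproterozoic → Neoproterozoic → Paleozoic → Mesozoic; total span 3534 Myr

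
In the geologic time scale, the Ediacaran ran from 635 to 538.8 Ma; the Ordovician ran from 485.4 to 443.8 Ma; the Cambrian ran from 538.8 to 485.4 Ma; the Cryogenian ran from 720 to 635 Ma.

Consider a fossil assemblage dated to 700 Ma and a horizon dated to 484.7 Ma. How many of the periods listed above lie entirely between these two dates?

2

700 Ma sits inside the Cryogenian (720–635) and 484.7 Ma inside the Ordovician (485.4–443.8); neither of those is wholly between the two dates.
The listed periods lying completely between them are Ediacaran, Cambrian — 2 in all.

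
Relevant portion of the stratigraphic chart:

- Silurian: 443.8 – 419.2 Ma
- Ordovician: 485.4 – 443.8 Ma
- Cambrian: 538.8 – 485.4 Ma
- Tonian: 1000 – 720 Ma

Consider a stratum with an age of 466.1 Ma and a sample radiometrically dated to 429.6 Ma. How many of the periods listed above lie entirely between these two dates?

The older date is 466.1 Ma and the younger is 429.6 Ma.
No period both begins after 466.1 Ma and ends before 429.6 Ma, so the count is 0.

0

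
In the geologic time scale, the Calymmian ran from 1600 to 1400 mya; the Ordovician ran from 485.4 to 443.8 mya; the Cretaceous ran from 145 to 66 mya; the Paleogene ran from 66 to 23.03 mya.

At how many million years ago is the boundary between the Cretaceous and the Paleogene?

66 mya

The Cretaceous ends and the Paleogene begins at 66 mya.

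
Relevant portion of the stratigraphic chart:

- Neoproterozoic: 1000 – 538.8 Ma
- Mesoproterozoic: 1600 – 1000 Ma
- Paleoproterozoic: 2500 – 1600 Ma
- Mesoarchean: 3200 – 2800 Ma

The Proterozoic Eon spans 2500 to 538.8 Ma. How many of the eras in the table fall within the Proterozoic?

3

Eras inside 2500–538.8 Ma: Paleoproterozoic, Mesoproterozoic, Neoproterozoic — 3 in total.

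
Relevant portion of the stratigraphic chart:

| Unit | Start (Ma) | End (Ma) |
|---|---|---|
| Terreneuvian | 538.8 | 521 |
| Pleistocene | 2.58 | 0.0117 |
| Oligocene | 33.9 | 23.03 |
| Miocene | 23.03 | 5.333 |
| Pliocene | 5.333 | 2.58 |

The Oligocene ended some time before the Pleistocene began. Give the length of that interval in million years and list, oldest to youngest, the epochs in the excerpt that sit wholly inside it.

20.45 million years; Miocene, Pliocene

End of Oligocene = 23.03 Ma; start of Pleistocene = 2.58 Ma.
Gap = 23.03 − 2.58 = 20.45 Myr.
Epochs wholly inside 23.03–2.58 Ma: Miocene (23.03–5.333), Pliocene (5.333–2.58).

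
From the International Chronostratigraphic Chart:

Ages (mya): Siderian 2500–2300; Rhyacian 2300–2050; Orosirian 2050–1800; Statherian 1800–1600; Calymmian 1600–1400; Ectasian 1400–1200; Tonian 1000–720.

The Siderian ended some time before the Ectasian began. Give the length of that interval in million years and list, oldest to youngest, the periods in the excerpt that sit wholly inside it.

End of Siderian = 2300 Ma; start of Ectasian = 1400 Ma.
Gap = 2300 − 1400 = 900 Myr.
Periods wholly inside 2300–1400 Ma: Rhyacian (2300–2050), Orosirian (2050–1800), Statherian (1800–1600), Calymmian (1600–1400).

900 million years; Rhyacian, Orosirian, Statherian, Calymmian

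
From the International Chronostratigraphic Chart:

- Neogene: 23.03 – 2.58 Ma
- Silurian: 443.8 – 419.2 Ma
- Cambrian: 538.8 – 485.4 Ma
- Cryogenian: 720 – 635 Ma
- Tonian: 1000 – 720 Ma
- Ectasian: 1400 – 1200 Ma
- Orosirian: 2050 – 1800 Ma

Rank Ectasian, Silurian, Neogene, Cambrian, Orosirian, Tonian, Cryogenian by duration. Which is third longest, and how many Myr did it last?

Ectasian, 200 million years

Start − end for each: Ectasian 1400 − 1200 = 200; Silurian 443.8 − 419.2 = 24.6; Neogene 23.03 − 2.58 = 20.45; Cambrian 538.8 − 485.4 = 53.4; Orosirian 2050 − 1800 = 250; Tonian 1000 − 720 = 280; Cryogenian 720 − 635 = 85.
Ranking these from longest: Tonian > Orosirian > Ectasian > Cryogenian > Cambrian > Silurian > Neogene.
Position 3 in that ranking is Ectasian, which lasted 200 Myr.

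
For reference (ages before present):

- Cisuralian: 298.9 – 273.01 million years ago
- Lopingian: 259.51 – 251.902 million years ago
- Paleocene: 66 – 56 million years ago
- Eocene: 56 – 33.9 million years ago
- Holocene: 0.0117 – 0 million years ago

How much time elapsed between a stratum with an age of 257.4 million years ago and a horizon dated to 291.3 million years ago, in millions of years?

33.9 million years

291.3 − 257.4 = 33.9 million years.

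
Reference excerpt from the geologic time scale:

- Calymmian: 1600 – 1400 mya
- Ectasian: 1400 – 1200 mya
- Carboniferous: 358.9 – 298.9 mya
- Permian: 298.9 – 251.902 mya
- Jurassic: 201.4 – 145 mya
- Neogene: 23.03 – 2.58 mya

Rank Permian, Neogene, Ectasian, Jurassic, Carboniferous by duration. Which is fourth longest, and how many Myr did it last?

Durations: Permian 46.998; Neogene 20.45; Ectasian 200; Jurassic 56.4; Carboniferous 60 Myr.
Sorted longest-first: Ectasian (200), Carboniferous (60), Jurassic (56.4), Permian (46.998), Neogene (20.45).
The fourth longest is Permian at 46.998 Myr.

Permian, 46.998 million years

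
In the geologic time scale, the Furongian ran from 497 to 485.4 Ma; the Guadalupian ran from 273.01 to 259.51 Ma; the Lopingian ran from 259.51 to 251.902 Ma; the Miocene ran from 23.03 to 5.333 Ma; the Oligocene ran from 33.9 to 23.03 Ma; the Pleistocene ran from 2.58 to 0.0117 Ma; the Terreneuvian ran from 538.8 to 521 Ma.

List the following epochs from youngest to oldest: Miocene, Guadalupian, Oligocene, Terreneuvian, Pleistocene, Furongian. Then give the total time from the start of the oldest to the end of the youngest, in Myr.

Pleistocene → Miocene → Oligocene → Guadalupian → Furongian → Terreneuvian; total span 538.7883 Myr

From the excerpt: Miocene 23.03–5.333; Guadalupian 273.01–259.51; Oligocene 33.9–23.03; Terreneuvian 538.8–521; Pleistocene 2.58–0.0117; Furongian 497–485.4 (Ma).
Larger Ma is earlier, so the oldest is Terreneuvian and the youngest is Pleistocene; youngest to oldest: Pleistocene, Miocene, Oligocene, Guadalupian, Furongian, Terreneuvian.
Oldest start 538.8 minus youngest end 0.0117 gives 538.7883 Myr overall.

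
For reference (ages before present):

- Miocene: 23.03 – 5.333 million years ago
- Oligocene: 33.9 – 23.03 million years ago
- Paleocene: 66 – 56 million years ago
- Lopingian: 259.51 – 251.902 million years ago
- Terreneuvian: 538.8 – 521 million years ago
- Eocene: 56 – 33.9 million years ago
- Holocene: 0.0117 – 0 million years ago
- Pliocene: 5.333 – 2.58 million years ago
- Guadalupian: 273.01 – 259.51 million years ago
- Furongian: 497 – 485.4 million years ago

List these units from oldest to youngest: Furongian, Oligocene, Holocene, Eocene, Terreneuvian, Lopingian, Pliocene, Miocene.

Terreneuvian, then Furongian, then Lopingian, then Eocene, then Oligocene, then Miocene, then Pliocene, then Holocene

Read off each span (Ma): Furongian 497–485.4; Oligocene 33.9–23.03; Holocene 0.0117–0; Eocene 56–33.9; Terreneuvian 538.8–521; Lopingian 259.51–251.902; Pliocene 5.333–2.58; Miocene 23.03–5.333.
Larger Ma is older, so oldest→youngest is Terreneuvian, Furongian, Lopingian, Eocene, Oligocene, Miocene, Pliocene, Holocene.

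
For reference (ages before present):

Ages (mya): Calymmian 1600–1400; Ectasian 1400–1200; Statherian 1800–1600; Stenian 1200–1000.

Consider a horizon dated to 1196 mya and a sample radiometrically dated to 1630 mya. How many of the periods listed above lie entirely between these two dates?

1630 Ma sits inside the Statherian (1800–1600) and 1196 Ma inside the Stenian (1200–1000); neither of those is wholly between the two dates.
The listed periods lying completely between them are Calymmian, Ectasian — 2 in all.

2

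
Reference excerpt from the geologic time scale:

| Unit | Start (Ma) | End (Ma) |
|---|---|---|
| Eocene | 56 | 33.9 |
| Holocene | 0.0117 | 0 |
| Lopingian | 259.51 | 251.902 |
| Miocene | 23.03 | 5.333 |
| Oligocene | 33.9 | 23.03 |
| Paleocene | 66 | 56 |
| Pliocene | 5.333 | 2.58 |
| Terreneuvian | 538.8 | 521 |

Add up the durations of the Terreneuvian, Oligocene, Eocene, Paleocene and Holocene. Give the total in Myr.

Duration is start − end for each: (538.8 − 521) + (33.9 − 23.03) + (56 − 33.9) + (66 − 56) + (0.0117 − 0).
That is 17.8 + 10.87 + 22.1 + 10 + 0.0117, which totals 60.7817 million years.

60.7817 million years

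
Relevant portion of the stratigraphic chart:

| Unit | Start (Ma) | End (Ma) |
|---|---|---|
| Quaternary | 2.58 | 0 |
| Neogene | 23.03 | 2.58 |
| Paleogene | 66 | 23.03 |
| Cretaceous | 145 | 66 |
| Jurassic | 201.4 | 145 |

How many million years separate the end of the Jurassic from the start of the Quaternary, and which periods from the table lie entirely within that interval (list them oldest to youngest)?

The Jurassic closes at 145 Ma and the Quaternary opens at 2.58 Ma, so the interval is 145 − 2.58 = 142.42 Myr.
A period fits inside if it starts at or after 145 Ma and ends at or before 2.58 Ma; oldest first that gives Cretaceous, Paleogene, Neogene.

142.42 million years; Cretaceous, Paleogene, Neogene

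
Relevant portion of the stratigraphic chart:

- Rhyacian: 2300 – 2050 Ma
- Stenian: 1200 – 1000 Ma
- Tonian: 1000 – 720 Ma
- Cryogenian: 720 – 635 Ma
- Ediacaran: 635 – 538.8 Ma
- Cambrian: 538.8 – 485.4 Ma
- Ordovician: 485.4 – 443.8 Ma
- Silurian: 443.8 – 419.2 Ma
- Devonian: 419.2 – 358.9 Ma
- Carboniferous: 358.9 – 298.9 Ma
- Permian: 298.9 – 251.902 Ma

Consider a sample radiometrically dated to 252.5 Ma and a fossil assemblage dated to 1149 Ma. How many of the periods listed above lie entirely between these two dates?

1149 Ma sits inside the Stenian (1200–1000) and 252.5 Ma inside the Permian (298.9–251.902); neither of those is wholly between the two dates.
The listed periods lying completely between them are Tonian, Cryogenian, Ediacaran, Cambrian, Ordovician, Silurian, Devonian, Carboniferous — 8 in all.

8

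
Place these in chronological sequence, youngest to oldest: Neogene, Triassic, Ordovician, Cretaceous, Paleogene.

Neogene, Paleogene, Cretaceous, Triassic, Ordovician

Group by era (each group listed oldest first) — Paleozoic: Ordovician; Mesozoic: Triassic, Cretaceous; Cenozoic: Paleogene, Neogene. The eras run Paleozoic → Mesozoic → Cenozoic. Concatenating the groups in that era order and then reversing gives youngest to oldest.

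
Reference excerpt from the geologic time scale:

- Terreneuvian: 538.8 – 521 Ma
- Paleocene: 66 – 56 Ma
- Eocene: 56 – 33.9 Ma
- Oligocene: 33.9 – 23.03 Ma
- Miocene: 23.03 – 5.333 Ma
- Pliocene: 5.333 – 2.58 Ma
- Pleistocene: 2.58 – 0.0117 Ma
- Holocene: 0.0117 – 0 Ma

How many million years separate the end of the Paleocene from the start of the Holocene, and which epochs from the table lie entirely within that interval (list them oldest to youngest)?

55.9883 million years; Eocene, Oligocene, Miocene, Pliocene, Pleistocene

The Paleocene closes at 56 Ma and the Holocene opens at 0.0117 Ma, so the interval is 56 − 0.0117 = 55.9883 Myr.
An epoch fits inside if it starts at or after 56 Ma and ends at or before 0.0117 Ma; oldest first that gives Eocene, Oligocene, Miocene, Pliocene, Pleistocene.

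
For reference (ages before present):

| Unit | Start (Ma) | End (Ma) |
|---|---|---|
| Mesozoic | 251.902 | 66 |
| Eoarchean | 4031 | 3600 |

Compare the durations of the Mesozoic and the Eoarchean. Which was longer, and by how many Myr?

Eoarchean, by 245.098 million years

Mesozoic: 251.902 − 66 = 185.902 Myr.
Eoarchean: 4031 − 3600 = 431 Myr.
Difference: 431 − 185.902 = 245.098 Myr, so the Eoarchean was longer.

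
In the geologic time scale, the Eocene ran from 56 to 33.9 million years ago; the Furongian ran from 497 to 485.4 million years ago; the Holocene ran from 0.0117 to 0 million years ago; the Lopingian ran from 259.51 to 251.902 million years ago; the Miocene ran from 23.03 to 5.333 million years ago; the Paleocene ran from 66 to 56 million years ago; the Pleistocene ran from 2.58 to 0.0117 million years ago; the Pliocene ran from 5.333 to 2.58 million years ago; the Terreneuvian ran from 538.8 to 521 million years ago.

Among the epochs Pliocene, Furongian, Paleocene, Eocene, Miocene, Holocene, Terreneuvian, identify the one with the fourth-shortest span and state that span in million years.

Durations: Pliocene 2.753; Furongian 11.6; Paleocene 10; Eocene 22.1; Miocene 17.697; Holocene 0.0117; Terreneuvian 17.8 Myr.
Sorted shortest-first: Holocene (0.0117), Pliocene (2.753), Paleocene (10), Furongian (11.6), Miocene (17.697), Terreneuvian (17.8), Eocene (22.1).
The fourth shortest is Furongian at 11.6 Myr.

Furongian, 11.6 million years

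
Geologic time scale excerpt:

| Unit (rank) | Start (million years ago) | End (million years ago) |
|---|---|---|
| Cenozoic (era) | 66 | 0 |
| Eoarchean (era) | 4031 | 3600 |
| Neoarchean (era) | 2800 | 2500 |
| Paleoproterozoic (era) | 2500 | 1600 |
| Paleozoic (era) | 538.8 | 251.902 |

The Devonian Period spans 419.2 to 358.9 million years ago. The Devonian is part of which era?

The Devonian (419.2–358.9 Ma) lies entirely within 538.8–251.902 Ma, the Paleozoic Era.

Paleozoic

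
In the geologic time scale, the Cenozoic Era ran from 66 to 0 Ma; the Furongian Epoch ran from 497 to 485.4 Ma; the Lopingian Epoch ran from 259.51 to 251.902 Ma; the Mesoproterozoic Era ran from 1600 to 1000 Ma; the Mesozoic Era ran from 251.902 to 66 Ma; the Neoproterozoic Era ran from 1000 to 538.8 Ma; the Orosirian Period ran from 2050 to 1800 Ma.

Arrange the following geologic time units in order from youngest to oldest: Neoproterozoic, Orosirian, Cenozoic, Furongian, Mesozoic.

Cenozoic, then Mesozoic, then Furongian, then Neoproterozoic, then Orosirian

Read off each span (Ma): Neoproterozoic 1000–538.8; Orosirian 2050–1800; Cenozoic 66–0; Furongian 497–485.4; Mesozoic 251.902–66.
Larger Ma is older, so oldest→youngest is Orosirian, Neoproterozoic, Furongian, Mesozoic, Cenozoic; reverse it for youngest→oldest.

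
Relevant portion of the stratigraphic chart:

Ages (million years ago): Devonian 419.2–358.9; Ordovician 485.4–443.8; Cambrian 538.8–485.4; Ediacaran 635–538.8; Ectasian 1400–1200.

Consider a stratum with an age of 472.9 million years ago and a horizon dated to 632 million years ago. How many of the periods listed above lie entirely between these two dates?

1

632 Ma sits inside the Ediacaran (635–538.8) and 472.9 Ma inside the Ordovician (485.4–443.8); neither of those is wholly between the two dates.
The listed periods lying completely between them are Cambrian — 1 in all.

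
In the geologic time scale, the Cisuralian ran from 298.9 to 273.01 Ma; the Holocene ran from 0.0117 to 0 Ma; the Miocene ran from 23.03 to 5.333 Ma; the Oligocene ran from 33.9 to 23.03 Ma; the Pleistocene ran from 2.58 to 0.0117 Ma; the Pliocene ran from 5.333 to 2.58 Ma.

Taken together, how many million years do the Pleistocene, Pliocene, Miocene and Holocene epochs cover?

23.03 million years

Each duration: Pleistocene = 2.5683; Pliocene = 2.753; Miocene = 17.697; Holocene = 0.0117.
Sum: 2.5683 + 2.753 + 17.697 + 0.0117 = 23.03 Myr.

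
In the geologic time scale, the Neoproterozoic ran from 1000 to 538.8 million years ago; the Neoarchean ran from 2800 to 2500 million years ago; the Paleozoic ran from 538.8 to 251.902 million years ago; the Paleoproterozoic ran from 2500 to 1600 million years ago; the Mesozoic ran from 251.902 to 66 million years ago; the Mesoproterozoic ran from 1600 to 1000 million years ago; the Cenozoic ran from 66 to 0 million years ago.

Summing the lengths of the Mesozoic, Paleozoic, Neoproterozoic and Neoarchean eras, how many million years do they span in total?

Duration is start − end for each: (251.902 − 66) + (538.8 − 251.902) + (1000 − 538.8) + (2800 − 2500).
That is 185.902 + 286.898 + 461.2 + 300, which totals 1234 million years.

1234 million years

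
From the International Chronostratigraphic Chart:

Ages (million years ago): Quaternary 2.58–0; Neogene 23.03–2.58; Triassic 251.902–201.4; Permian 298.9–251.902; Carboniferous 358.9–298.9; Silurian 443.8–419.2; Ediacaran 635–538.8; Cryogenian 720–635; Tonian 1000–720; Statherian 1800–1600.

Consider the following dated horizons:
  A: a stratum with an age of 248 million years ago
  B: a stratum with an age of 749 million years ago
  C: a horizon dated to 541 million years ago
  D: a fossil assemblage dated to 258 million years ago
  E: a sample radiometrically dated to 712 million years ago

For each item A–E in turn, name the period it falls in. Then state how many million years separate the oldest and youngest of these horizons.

A — Triassic; B — Tonian; C — Ediacaran; D — Permian; E — Cryogenian; span 501 million years

A: 248 Ma lies in 251.902–201.4 Ma, so Triassic.
B: 749 Ma lies in 1000–720 Ma, so Tonian.
C: 541 Ma lies in 635–538.8 Ma, so Ediacaran.
D: 258 Ma lies in 298.9–251.902 Ma, so Permian.
E: 712 Ma lies in 720–635 Ma, so Cryogenian.
Oldest = 749 Ma, youngest = 248 Ma → span 501 Myr.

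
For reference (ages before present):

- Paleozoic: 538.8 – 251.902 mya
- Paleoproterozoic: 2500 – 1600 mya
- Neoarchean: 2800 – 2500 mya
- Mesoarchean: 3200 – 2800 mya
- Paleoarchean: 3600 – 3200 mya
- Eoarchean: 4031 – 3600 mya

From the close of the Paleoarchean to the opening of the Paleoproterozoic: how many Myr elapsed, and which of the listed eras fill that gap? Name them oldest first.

End of Paleoarchean = 3200 Ma; start of Paleoproterozoic = 2500 Ma.
Gap = 3200 − 2500 = 700 Myr.
Eras wholly inside 3200–2500 Ma: Mesoarchean (3200–2800), Neoarchean (2800–2500).

700 million years; Mesoarchean, Neoarchean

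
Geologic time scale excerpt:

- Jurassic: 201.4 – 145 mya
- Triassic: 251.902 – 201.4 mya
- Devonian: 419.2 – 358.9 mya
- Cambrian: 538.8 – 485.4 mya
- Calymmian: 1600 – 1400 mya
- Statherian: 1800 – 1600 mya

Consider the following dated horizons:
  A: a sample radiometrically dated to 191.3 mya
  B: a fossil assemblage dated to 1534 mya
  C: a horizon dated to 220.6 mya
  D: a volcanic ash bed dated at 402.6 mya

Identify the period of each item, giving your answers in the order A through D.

A: 191.3 Ma lies in 201.4–145 Ma, so Jurassic.
B: 1534 Ma lies in 1600–1400 Ma, so Calymmian.
C: 220.6 Ma lies in 251.902–201.4 Ma, so Triassic.
D: 402.6 Ma lies in 419.2–358.9 Ma, so Devonian.

A — Jurassic; B — Calymmian; C — Triassic; D — Devonian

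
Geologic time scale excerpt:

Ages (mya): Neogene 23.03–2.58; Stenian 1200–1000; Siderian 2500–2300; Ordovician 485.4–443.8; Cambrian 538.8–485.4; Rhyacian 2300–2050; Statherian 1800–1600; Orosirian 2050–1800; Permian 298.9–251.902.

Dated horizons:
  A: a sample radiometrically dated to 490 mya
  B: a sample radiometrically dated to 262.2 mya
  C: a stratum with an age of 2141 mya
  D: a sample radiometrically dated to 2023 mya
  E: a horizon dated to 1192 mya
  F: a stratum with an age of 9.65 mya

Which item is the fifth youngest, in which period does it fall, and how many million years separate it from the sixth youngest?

D, in the Orosirian; 118 million years to C

Smaller Ma means younger, so youngest first: F 9.65 < B 262.2 < A 490 < E 1192 < D 2023 < C 2141.
Counting 5 along gives D (2023 Ma); the excerpt puts that inside the Orosirian, 2050–1800 Ma.
Next in line is C (2141 Ma), and 2141 − 2023 = 118 Myr.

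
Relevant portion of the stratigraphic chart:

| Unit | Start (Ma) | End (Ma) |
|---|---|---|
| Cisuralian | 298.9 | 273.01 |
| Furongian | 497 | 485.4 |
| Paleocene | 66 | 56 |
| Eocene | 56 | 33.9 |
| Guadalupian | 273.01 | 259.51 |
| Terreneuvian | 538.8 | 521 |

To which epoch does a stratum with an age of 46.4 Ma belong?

Eocene

46.4 Ma lies between 56 and 33.9 Ma, so it falls in the Eocene.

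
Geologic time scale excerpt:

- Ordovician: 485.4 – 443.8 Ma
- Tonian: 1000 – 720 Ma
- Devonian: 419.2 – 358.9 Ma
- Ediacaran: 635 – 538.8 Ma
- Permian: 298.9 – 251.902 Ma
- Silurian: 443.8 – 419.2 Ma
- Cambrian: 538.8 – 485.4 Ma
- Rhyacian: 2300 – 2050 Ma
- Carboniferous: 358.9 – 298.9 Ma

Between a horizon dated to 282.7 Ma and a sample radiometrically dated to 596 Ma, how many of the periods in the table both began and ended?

5

The older date is 596 Ma and the younger is 282.7 Ma.
Periods with start < 596 and end > 282.7 Ma: Cambrian (538.8–485.4), Ordovician (485.4–443.8), Silurian (443.8–419.2), Devonian (419.2–358.9), Carboniferous (358.9–298.9).
That is 5 complete periods.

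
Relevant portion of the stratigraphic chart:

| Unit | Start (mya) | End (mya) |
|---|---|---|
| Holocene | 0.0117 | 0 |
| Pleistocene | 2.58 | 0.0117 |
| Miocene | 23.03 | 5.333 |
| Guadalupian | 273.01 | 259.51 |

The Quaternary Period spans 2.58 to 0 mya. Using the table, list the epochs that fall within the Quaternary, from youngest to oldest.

Holocene, Pleistocene

Epochs with both bounds inside 2.58–0 Ma: Holocene (0.0117–0), Pleistocene (2.58–0.0117).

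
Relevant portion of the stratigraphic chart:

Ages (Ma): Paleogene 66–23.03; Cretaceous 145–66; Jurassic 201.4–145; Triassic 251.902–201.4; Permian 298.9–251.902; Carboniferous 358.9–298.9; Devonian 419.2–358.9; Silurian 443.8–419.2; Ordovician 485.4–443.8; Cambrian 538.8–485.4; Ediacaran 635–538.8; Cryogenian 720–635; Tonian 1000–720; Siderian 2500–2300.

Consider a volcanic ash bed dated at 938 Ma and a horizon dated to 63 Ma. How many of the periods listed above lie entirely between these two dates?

The older date is 938 Ma and the younger is 63 Ma.
Periods with start < 938 and end > 63 Ma: Cryogenian (720–635), Ediacaran (635–538.8), Cambrian (538.8–485.4), Ordovician (485.4–443.8), Silurian (443.8–419.2), Devonian (419.2–358.9), Carboniferous (358.9–298.9), Permian (298.9–251.902), Triassic (251.902–201.4), Jurassic (201.4–145), Cretaceous (145–66).
That is 11 complete periods.

11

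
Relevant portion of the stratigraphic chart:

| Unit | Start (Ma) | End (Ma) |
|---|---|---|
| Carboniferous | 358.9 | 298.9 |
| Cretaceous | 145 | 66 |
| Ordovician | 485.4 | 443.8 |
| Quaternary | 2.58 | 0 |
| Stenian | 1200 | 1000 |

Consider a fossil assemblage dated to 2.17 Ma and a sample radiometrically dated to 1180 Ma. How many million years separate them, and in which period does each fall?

1177.83 million years apart; the first in the Quaternary, the second in the Stenian

Elapsed time: 1180 − 2.17 = 1177.83 Myr.
2.17 Ma lies within 2.58–0 Ma: Quaternary.
1180 Ma lies within 1200–1000 Ma: Stenian.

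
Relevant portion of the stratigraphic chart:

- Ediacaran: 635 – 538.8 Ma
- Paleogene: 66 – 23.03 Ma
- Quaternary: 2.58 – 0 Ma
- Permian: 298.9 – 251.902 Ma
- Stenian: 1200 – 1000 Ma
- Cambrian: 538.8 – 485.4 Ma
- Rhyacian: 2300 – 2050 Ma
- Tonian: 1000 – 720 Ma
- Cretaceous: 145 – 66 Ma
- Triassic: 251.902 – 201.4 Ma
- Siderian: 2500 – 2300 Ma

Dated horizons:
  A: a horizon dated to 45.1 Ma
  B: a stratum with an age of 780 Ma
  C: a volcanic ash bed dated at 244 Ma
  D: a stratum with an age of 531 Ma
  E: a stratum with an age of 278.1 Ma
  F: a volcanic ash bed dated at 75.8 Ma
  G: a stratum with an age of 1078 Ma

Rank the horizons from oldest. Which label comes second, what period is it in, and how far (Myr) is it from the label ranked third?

Sorted oldest-first by Ma: G (1078), B (780), D (531), E (278.1), C (244), F (75.8), A (45.1).
The second oldest is B at 780 Ma, which lies in 1000–720 Ma: the Tonian.
The third oldest is D at 531 Ma; separation = |780 − 531| = 249 Myr.

B, in the Tonian; 249 million years to D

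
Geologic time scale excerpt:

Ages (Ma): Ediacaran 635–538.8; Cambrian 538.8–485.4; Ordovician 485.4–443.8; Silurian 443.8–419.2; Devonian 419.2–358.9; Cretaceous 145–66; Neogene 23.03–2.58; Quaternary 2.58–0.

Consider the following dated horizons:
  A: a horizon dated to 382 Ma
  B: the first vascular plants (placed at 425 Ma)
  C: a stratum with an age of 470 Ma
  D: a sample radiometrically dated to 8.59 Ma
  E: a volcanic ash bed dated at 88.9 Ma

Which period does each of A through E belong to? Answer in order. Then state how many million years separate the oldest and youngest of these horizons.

A — Devonian; B — Silurian; C — Ordovician; D — Neogene; E — Cretaceous; span 461.41 million years

A: 382 Ma lies in 419.2–358.9 Ma, so Devonian.
B: 425 Ma lies in 443.8–419.2 Ma, so Silurian.
C: 470 Ma lies in 485.4–443.8 Ma, so Ordovician.
D: 8.59 Ma lies in 23.03–2.58 Ma, so Neogene.
E: 88.9 Ma lies in 145–66 Ma, so Cretaceous.
Oldest = 470 Ma, youngest = 8.59 Ma → span 461.41 Myr.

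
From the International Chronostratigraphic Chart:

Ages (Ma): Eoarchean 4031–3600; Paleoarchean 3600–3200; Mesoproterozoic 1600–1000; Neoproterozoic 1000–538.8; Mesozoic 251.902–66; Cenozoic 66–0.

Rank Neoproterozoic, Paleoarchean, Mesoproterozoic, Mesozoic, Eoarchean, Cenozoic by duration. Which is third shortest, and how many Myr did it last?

Paleoarchean, 400 million years

Start − end for each: Neoproterozoic 1000 − 538.8 = 461.2; Paleoarchean 3600 − 3200 = 400; Mesoproterozoic 1600 − 1000 = 600; Mesozoic 251.902 − 66 = 185.902; Eoarchean 4031 − 3600 = 431; Cenozoic 66 − 0 = 66.
Ranking these from shortest: Cenozoic < Mesozoic < Paleoarchean < Eoarchean < Neoproterozoic < Mesoproterozoic.
Position 3 in that ranking is Paleoarchean, which lasted 400 Myr.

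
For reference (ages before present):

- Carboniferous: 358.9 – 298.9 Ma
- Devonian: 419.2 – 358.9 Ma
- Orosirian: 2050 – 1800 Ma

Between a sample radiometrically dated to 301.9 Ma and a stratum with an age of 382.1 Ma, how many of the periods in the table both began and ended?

Checking each listed span, none has both start < 382.1 Ma and end > 301.9 Ma — every period straddles one of the two dates or lies outside them — so the count is 0.

0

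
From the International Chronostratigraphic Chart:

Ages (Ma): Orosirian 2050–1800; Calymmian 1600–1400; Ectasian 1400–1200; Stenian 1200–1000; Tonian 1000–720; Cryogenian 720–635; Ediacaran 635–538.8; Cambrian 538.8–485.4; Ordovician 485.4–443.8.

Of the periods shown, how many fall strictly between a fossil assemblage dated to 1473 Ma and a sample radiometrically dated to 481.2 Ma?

6

The older date is 1473 Ma and the younger is 481.2 Ma.
Periods with start < 1473 and end > 481.2 Ma: Ectasian (1400–1200), Stenian (1200–1000), Tonian (1000–720), Cryogenian (720–635), Ediacaran (635–538.8), Cambrian (538.8–485.4).
That is 6 complete periods.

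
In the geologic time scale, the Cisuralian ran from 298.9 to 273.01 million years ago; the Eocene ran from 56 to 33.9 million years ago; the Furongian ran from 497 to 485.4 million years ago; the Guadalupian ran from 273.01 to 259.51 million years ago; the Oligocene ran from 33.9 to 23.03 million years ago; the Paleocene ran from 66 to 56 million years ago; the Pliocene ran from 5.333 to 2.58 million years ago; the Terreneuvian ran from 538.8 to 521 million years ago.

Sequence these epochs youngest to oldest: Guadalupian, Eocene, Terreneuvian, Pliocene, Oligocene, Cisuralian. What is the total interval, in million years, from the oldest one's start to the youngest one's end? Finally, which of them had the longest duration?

From the excerpt: Guadalupian 273.01–259.51; Eocene 56–33.9; Terreneuvian 538.8–521; Pliocene 5.333–2.58; Oligocene 33.9–23.03; Cisuralian 298.9–273.01 (Ma).
Larger Ma is earlier, so the oldest is Terreneuvian and the youngest is Pliocene; youngest to oldest: Pliocene, Oligocene, Eocene, Guadalupian, Cisuralian, Terreneuvian.
Oldest start 538.8 minus youngest end 2.58 gives 536.22 Myr overall.
Individual lengths (start − end): Oligocene 10.87; Guadalupian 13.5; Terreneuvian 17.8; Pliocene 2.753; Cisuralian 25.89; Eocene 22.1. The largest is Cisuralian at 25.89 Myr.

Pliocene → Oligocene → Eocene → Guadalupian → Cisuralian → Terreneuvian; total span 536.22 Myr; longest is Cisuralian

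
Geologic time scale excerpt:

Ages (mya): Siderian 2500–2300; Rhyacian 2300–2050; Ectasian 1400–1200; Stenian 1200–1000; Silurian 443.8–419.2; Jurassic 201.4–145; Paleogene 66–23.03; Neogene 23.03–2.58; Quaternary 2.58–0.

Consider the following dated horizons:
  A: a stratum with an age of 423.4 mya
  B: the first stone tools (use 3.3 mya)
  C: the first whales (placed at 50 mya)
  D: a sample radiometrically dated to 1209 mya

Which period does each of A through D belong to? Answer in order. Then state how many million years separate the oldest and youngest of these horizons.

Match each age against the start–end ranges in the excerpt: A = 423.4 Ma → Silurian (443.8–419.2); B = 3.3 Ma → Neogene (23.03–2.58); C = 50 Ma → Paleogene (66–23.03); D = 1209 Ma → Ectasian (1400–1200).
The largest age is 1209 Ma and the smallest is 3.3 Ma; their difference is 1205.7 Myr.

A — Silurian; B — Neogene; C — Paleogene; D — Ectasian; span 1205.7 million years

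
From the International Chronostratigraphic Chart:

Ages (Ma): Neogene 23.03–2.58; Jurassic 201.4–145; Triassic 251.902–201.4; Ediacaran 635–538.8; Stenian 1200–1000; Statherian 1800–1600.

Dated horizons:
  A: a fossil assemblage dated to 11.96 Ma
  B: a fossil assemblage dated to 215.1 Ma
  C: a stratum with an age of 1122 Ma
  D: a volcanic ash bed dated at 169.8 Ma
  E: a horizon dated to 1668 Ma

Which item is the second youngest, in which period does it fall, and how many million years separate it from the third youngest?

D, in the Jurassic; 45.3 million years to B

Sorted youngest-first by Ma: A (11.96), D (169.8), B (215.1), C (1122), E (1668).
The second youngest is D at 169.8 Ma, which lies in 201.4–145 Ma: the Jurassic.
The third youngest is B at 215.1 Ma; separation = |169.8 − 215.1| = 45.3 Myr.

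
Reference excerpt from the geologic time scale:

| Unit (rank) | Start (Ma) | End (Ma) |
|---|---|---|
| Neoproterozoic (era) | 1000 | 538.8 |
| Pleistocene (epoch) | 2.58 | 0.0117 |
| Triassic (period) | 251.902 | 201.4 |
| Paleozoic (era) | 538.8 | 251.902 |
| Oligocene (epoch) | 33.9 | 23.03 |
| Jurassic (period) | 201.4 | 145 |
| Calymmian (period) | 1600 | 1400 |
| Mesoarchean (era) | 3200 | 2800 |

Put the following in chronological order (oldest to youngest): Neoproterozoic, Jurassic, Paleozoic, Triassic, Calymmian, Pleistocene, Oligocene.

Calymmian → Neoproterozoic → Paleozoic → Triassic → Jurassic → Oligocene → Pleistocene

The oldest of these is Calymmian (starts 1600 Ma) and the youngest is Pleistocene (ends 0.0117 Ma).
In between, by decreasing start age: Neoproterozoic (1000), Paleozoic (538.8), Triassic (251.902), Jurassic (201.4), Oligocene (33.9).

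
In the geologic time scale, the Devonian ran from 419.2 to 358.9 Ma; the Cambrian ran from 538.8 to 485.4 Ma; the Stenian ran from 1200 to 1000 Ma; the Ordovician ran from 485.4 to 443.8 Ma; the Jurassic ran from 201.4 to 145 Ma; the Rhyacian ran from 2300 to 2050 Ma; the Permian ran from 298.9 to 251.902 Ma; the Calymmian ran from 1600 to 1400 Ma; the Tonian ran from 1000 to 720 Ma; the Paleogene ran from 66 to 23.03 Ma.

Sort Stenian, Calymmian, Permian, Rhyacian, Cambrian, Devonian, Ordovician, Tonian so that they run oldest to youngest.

The oldest of these is Rhyacian (starts 2300 Ma) and the youngest is Permian (ends 251.902 Ma).
In between, by decreasing start age: Calymmian (1600), Stenian (1200), Tonian (1000), Cambrian (538.8), Ordovician (485.4), Devonian (419.2).

Rhyacian, Calymmian, Stenian, Tonian, Cambrian, Ordovician, Devonian, Permian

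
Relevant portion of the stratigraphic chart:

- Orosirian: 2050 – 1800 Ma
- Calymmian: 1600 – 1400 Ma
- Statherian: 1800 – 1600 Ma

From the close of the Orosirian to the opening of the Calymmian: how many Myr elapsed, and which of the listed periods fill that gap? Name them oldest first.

End of Orosirian = 1800 Ma; start of Calymmian = 1600 Ma.
Gap = 1800 − 1600 = 200 Myr.
Periods wholly inside 1800–1600 Ma: Statherian (1800–1600).

200 million years; Statherian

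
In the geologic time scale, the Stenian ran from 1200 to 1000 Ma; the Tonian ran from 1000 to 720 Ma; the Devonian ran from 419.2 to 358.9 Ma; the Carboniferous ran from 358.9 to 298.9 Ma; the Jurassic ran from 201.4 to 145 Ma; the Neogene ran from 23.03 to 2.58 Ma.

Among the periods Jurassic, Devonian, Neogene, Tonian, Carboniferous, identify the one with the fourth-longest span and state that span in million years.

Jurassic, 56.4 million years

Start − end for each: Jurassic 201.4 − 145 = 56.4; Devonian 419.2 − 358.9 = 60.3; Neogene 23.03 − 2.58 = 20.45; Tonian 1000 − 720 = 280; Carboniferous 358.9 − 298.9 = 60.
Ranking these from longest: Tonian > Devonian > Carboniferous > Jurassic > Neogene.
Position 4 in that ranking is Jurassic, which lasted 56.4 Myr.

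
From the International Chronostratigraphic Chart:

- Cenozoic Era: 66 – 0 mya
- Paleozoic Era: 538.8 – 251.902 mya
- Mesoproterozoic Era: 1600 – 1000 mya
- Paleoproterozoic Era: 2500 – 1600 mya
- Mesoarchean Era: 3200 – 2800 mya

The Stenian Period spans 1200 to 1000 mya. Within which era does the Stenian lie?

Mesoproterozoic

The Stenian (1200–1000 Ma) lies entirely within 1600–1000 Ma, the Mesoproterozoic Era.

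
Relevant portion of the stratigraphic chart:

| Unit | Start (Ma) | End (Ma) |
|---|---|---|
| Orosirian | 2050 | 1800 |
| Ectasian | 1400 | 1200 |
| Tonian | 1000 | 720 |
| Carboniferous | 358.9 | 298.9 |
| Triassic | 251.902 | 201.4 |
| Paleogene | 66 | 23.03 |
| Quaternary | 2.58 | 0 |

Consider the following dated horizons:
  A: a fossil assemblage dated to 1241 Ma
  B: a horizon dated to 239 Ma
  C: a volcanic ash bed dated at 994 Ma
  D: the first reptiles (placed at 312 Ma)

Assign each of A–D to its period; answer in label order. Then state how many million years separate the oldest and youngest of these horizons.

Match each age against the start–end ranges in the excerpt: A = 1241 Ma → Ectasian (1400–1200); B = 239 Ma → Triassic (251.902–201.4); C = 994 Ma → Tonian (1000–720); D = 312 Ma → Carboniferous (358.9–298.9).
The largest age is 1241 Ma and the smallest is 239 Ma; their difference is 1002 Myr.

A — Ectasian; B — Triassic; C — Tonian; D — Carboniferous; span 1002 million years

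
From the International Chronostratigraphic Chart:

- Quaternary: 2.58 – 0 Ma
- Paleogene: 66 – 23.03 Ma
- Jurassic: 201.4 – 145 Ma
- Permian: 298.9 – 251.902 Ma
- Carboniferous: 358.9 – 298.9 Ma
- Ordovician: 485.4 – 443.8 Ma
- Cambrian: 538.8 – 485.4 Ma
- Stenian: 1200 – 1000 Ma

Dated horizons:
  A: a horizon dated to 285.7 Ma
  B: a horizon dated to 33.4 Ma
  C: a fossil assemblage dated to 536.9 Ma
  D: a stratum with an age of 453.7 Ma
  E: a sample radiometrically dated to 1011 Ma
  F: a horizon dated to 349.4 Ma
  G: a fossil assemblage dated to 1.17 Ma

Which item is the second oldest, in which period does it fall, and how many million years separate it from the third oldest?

Larger Ma means older, so oldest first: E 1011 > C 536.9 > D 453.7 > F 349.4 > A 285.7 > B 33.4 > G 1.17.
Counting 2 along gives C (536.9 Ma); the excerpt puts that inside the Cambrian, 538.8–485.4 Ma.
Next in line is D (453.7 Ma), and 536.9 − 453.7 = 83.2 Myr.

C, in the Cambrian; 83.2 million years to D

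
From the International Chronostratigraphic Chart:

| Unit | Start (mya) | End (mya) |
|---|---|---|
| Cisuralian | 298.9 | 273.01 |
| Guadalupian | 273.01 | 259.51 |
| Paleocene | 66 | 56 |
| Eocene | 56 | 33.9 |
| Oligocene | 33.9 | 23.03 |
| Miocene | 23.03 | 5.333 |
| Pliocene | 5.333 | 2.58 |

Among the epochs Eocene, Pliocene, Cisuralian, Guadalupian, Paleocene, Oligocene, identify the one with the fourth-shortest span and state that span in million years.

Guadalupian, 13.5 million years

Start − end for each: Eocene 56 − 33.9 = 22.1; Pliocene 5.333 − 2.58 = 2.753; Cisuralian 298.9 − 273.01 = 25.89; Guadalupian 273.01 − 259.51 = 13.5; Paleocene 66 − 56 = 10; Oligocene 33.9 − 23.03 = 10.87.
Ranking these from shortest: Pliocene < Paleocene < Oligocene < Guadalupian < Eocene < Cisuralian.
Position 4 in that ranking is Guadalupian, which lasted 13.5 Myr.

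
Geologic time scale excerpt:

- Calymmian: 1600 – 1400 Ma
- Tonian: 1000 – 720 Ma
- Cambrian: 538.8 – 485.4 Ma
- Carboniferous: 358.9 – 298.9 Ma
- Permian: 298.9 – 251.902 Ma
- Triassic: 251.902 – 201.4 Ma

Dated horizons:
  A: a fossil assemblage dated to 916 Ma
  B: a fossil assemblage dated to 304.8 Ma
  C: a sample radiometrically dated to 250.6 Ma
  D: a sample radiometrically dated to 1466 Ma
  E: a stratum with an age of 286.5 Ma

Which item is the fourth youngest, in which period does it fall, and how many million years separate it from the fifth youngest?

Sorted youngest-first by Ma: C (250.6), E (286.5), B (304.8), A (916), D (1466).
The fourth youngest is A at 916 Ma, which lies in 1000–720 Ma: the Tonian.
The fifth youngest is D at 1466 Ma; separation = |916 − 1466| = 550 Myr.

A, in the Tonian; 550 million years to D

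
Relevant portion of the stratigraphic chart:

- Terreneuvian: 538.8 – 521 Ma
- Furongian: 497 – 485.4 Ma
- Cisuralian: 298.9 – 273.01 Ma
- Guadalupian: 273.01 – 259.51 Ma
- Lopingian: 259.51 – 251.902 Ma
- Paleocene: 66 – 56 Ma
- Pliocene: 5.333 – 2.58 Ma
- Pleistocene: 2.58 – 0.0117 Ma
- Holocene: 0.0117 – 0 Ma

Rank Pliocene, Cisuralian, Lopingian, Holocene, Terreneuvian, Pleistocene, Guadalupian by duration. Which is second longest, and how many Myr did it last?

Terreneuvian, 17.8 million years

Durations: Pliocene 2.753; Cisuralian 25.89; Lopingian 7.608; Holocene 0.0117; Terreneuvian 17.8; Pleistocene 2.5683; Guadalupian 13.5 Myr.
Sorted longest-first: Cisuralian (25.89), Terreneuvian (17.8), Guadalupian (13.5), Lopingian (7.608), Pliocene (2.753), Pleistocene (2.5683), Holocene (0.0117).
The second longest is Terreneuvian at 17.8 Myr.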